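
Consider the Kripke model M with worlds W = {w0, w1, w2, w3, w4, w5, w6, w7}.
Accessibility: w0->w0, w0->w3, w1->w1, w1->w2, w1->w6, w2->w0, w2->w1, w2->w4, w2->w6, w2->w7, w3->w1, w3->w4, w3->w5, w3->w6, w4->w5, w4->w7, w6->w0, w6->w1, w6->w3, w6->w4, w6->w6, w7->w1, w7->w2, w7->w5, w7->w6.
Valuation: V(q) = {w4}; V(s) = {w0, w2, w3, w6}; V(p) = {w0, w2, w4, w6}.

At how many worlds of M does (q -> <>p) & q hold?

Recall that <>ψ holds at a world iff ψ holds at some accessible world.
Let φ = (q -> <>p) & q. Evaluate φ at each world:
  w0 (successors {w0, w3}): φ is false.
  w1 (successors {w1, w2, w6}): φ is false.
  w2 (successors {w0, w1, w4, w6, w7}): φ is false.
  w3 (successors {w1, w4, w5, w6}): φ is false.
  w4 (successors {w5, w7}): φ is false.
  w5 (successors ∅): φ is false.
  w6 (successors {w0, w1, w3, w4, w6}): φ is false.
  w7 (successors {w1, w2, w5, w6}): φ is false.
For instance, at w1:
  At w1: q -> <>p is true, q is false, so (q -> <>p) & q is false.
    At w1: q is false, <>p is true, so q -> <>p is true.
      At w1: <>p requires p at some successor in {w1, w2, w6}.
        p holds at w2, so <>p is true at w1.
Satisfying worlds: none.

0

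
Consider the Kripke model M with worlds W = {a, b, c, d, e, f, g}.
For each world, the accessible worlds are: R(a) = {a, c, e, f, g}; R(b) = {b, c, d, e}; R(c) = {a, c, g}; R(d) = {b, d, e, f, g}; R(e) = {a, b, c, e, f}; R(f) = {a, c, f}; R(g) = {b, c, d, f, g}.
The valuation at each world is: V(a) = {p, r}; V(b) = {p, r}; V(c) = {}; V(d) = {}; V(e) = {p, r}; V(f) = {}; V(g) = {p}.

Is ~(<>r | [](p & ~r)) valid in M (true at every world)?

Let φ = ~(<>r | [](p & ~r)). Evaluate φ at each world:
  a (successors {a, c, e, f, g}): φ is false.
  b (successors {b, c, d, e}): φ is false.
  c (successors {a, c, g}): φ is false.
  d (successors {b, d, e, f, g}): φ is false.
  e (successors {a, b, c, e, f}): φ is false.
  f (successors {a, c, f}): φ is false.
  g (successors {b, c, d, f, g}): φ is false.
Detail at a (counterexample):
  At a: <>r | [](p & ~r) is true, so ~(<>r | [](p & ~r)) is false.
    At a: <>r is true, [](p & ~r) is false, so <>r | [](p & ~r) is true.
      At a: <>r requires r at some successor in {a, c, e, f, g}.
        r holds at a, so <>r is true at a.
      At a: [](p & ~r) requires p & ~r at every successor {a, c, e, f, g}.
        p & ~r fails at a, so [](p & ~r) is false at a.

No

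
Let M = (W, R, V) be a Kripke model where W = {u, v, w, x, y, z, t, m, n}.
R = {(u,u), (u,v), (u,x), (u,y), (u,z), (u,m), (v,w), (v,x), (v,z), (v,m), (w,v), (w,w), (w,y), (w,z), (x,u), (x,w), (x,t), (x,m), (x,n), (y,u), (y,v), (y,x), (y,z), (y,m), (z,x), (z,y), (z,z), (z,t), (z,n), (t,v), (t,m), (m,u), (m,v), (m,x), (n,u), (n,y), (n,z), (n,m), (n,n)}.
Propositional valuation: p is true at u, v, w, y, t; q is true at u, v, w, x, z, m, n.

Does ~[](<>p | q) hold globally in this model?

No

Let φ = ~[](<>p | q). Evaluate φ at each world:
  u (successors {u, v, x, y, z, m}): φ is false.
  v (successors {w, x, z, m}): φ is false.
  w (successors {v, w, y, z}): φ is false.
  x (successors {u, w, t, m, n}): φ is false.
  y (successors {u, v, x, z, m}): φ is false.
  z (successors {x, y, z, t, n}): φ is false.
  t (successors {v, m}): φ is false.
  m (successors {u, v, x}): φ is false.
  n (successors {u, y, z, m, n}): φ is false.
Detail at u (counterexample):
  At u: [](<>p | q) is true, so ~[](<>p | q) is false.
    At u: [](<>p | q) requires <>p | q at every successor {u, v, x, y, z, m}.
      At u: <>p | q is true.
      At v: <>p | q is true.
      At x: <>p | q is true.
      At y: <>p | q is true.
      At z: <>p | q is true.
      At m: <>p | q is true.
    So [](<>p | q) is true at u.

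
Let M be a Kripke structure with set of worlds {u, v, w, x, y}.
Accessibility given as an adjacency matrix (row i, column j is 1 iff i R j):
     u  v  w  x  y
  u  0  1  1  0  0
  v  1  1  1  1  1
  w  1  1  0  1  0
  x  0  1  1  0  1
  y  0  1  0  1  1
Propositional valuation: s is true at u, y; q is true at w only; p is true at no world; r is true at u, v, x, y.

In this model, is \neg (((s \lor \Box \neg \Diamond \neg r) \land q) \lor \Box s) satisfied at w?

Yes

Recall that \Box ψ holds at a world iff ψ holds at every accessible world, and \Diamond ψ holds iff ψ holds at some accessible world.
At w: ((s \lor \Box \neg \Diamond \neg r) \land q) \lor \Box s is false, so \neg (((s \lor \Box \neg \Diamond \neg r) \land q) \lor \Box s) is true.
  At w: (s \lor \Box \neg \Diamond \neg r) \land q is false, \Box s is false, so ((s \lor \Box \neg \Diamond \neg r) \land q) \lor \Box s is false.
    At w: s \lor \Box \neg \Diamond \neg r is false, q is true, so (s \lor \Box \neg \Diamond \neg r) \land q is false.
      At w: s is false, \Box \neg \Diamond \neg r is false, so s \lor \Box \neg \Diamond \neg r is false.
    At w: \Box s requires s at every successor {u, v, x}.
      s fails at v, so \Box s is false at w.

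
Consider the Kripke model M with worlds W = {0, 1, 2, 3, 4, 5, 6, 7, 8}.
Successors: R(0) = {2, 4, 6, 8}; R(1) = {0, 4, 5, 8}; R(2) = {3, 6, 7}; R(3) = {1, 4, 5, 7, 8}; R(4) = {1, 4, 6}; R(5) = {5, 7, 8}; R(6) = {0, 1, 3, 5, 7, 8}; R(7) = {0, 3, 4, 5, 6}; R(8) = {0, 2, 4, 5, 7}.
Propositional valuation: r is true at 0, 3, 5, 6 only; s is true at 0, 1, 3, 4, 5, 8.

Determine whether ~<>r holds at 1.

No

Recall that <>ψ holds at a world iff ψ holds at some accessible world.
At 1: <>r is true, so ~<>r is false.
  At 1: <>r requires r at some successor in {0, 4, 5, 8}.
    r holds at 0, so <>r is true at 1.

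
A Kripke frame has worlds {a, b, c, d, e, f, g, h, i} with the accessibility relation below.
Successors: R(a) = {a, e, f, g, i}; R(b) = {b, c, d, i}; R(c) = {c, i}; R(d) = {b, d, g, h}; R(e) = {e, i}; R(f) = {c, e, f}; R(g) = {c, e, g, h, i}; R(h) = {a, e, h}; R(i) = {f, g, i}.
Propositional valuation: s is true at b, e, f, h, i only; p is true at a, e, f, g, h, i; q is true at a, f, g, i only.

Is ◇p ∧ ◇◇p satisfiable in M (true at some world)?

Yes

Let φ = ◇p ∧ ◇◇p. Evaluate φ at each world:
  a (successors {a, e, f, g, i}): φ is true.
  b (successors {b, c, d, i}): φ is true.
  c (successors {c, i}): φ is true.
  d (successors {b, d, g, h}): φ is true.
  e (successors {e, i}): φ is true.
  f (successors {c, e, f}): φ is true.
  g (successors {c, e, g, h, i}): φ is true.
  h (successors {a, e, h}): φ is true.
  i (successors {f, g, i}): φ is true.
Detail at a (witness):
  At a: ◇p is true, ◇◇p is true, so ◇p ∧ ◇◇p is true.
    At a: ◇p requires p at some successor in {a, e, f, g, i}.
      p holds at a, so ◇p is true at a.
    At a: ◇◇p requires ◇p at some successor in {a, e, f, g, i}.
      ◇p holds at a, so ◇◇p is true at a.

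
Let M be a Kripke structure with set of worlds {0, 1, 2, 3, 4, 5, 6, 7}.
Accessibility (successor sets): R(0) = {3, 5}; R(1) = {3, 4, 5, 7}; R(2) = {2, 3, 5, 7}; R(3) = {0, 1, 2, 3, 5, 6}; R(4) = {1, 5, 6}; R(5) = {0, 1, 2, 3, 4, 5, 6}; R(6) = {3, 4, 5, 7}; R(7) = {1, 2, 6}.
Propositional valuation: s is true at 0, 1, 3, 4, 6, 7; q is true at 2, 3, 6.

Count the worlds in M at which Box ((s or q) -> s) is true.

4

Let φ = Box ((s or q) -> s). Evaluate φ at each world:
  0 (successors {3, 5}): φ is true.
  1 (successors {3, 4, 5, 7}): φ is true.
  2 (successors {2, 3, 5, 7}): φ is false.
  3 (successors {0, 1, 2, 3, 5, 6}): φ is false.
  4 (successors {1, 5, 6}): φ is true.
  5 (successors {0, 1, 2, 3, 4, 5, 6}): φ is false.
  6 (successors {3, 4, 5, 7}): φ is true.
  7 (successors {1, 2, 6}): φ is false.
For instance, at 4:
  At 4: Box ((s or q) -> s) requires (s or q) -> s at every successor {1, 5, 6}.
    At 1: (s or q) -> s is true.
    At 5: (s or q) -> s is true.
    At 6: (s or q) -> s is true.
  So Box ((s or q) -> s) is true at 4.
Satisfying worlds: {0, 1, 4, 6}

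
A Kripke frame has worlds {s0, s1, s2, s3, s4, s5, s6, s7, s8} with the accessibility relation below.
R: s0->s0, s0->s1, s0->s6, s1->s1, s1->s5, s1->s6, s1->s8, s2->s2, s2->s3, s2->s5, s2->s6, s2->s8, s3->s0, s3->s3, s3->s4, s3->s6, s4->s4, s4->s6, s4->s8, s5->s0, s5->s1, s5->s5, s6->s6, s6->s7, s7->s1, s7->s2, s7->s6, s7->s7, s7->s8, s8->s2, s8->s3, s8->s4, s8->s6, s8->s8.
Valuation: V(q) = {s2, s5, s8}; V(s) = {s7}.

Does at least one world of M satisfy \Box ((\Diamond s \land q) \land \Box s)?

Let φ = \Box ((\Diamond s \land q) \land \Box s). Evaluate φ at each world:
  s0 (successors {s0, s1, s6}): φ is false.
  s1 (successors {s1, s5, s6, s8}): φ is false.
  s2 (successors {s2, s3, s5, s6, s8}): φ is false.
  s3 (successors {s0, s3, s4, s6}): φ is false.
  s4 (successors {s4, s6, s8}): φ is false.
  s5 (successors {s0, s1, s5}): φ is false.
  s6 (successors {s6, s7}): φ is false.
  s7 (successors {s1, s2, s6, s7, s8}): φ is false.
  s8 (successors {s2, s3, s4, s6, s8}): φ is false.
For instance, at s0:
  At s0: \Box ((\Diamond s \land q) \land \Box s) requires (\Diamond s \land q) \land \Box s at every successor {s0, s1, s6}.
    (\Diamond s \land q) \land \Box s fails at s0, so \Box ((\Diamond s \land q) \land \Box s) is false at s0.
      At s0: \Diamond s \land q is false, \Box s is false, so (\Diamond s \land q) \land \Box s is false.

No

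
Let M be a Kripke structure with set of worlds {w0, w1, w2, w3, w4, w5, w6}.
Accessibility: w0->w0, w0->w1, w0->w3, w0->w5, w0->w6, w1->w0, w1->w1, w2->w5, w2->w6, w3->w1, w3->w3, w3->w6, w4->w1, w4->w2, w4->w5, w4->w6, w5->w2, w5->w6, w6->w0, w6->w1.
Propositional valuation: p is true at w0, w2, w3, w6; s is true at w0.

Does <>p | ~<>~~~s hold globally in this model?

Yes

Let φ = <>p | ~<>~~~s. Evaluate φ at each world:
  w0 (successors {w0, w1, w3, w5, w6}): φ is true.
  w1 (successors {w0, w1}): φ is true.
  w2 (successors {w5, w6}): φ is true.
  w3 (successors {w1, w3, w6}): φ is true.
  w4 (successors {w1, w2, w5, w6}): φ is true.
  w5 (successors {w2, w6}): φ is true.
  w6 (successors {w0, w1}): φ is true.
For instance, at w3:
  At w3: <>p is true, ~<>~~~s is false, so <>p | ~<>~~~s is true.
    At w3: <>p requires p at some successor in {w1, w3, w6}.
      p holds at w3, so <>p is true at w3.
    At w3: <>~~~s is true, so ~<>~~~s is false.
      At w3: <>~~~s requires ~~~s at some successor in {w1, w3, w6}.
        ~~~s holds at w1, so <>~~~s is true at w3.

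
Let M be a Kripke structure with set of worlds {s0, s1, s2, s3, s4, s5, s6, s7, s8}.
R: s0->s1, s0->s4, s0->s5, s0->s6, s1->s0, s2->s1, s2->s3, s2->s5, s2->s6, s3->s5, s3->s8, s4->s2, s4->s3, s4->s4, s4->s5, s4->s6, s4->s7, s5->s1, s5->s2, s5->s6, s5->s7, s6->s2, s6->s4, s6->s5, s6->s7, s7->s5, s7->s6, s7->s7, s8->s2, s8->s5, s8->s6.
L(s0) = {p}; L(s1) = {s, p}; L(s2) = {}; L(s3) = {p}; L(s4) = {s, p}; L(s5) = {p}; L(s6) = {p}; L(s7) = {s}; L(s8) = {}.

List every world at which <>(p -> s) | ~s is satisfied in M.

s0, s2, s3, s4, s5, s6, s7, s8

Let φ = <>(p -> s) | ~s. Evaluate φ at each world:
  s0 (successors {s1, s4, s5, s6}): φ is true.
  s1 (successors {s0}): φ is false.
  s2 (successors {s1, s3, s5, s6}): φ is true.
  s3 (successors {s5, s8}): φ is true.
  s4 (successors {s2, s3, s4, s5, s6, s7}): φ is true.
  s5 (successors {s1, s2, s6, s7}): φ is true.
  s6 (successors {s2, s4, s5, s7}): φ is true.
  s7 (successors {s5, s6, s7}): φ is true.
  s8 (successors {s2, s5, s6}): φ is true.
For instance, at s1:
  At s1: <>(p -> s) is false, ~s is false, so <>(p -> s) | ~s is false.
    At s1: <>(p -> s) requires p -> s at some successor in {s0}.
      At s0: p -> s is false.
    So <>(p -> s) is false at s1.
Satisfying worlds: {s0, s2, s3, s4, s5, s6, s7, s8}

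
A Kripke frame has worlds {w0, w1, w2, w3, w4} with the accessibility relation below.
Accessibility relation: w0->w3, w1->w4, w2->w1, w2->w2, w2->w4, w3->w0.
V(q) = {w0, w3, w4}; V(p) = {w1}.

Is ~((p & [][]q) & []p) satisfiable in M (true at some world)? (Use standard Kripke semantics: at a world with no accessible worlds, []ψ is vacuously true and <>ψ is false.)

Yes

Let φ = ~((p & [][]q) & []p). Evaluate φ at each world:
  w0 (successors {w3}): φ is true.
  w1 (successors {w4}): φ is true.
  w2 (successors {w1, w2, w4}): φ is true.
  w3 (successors {w0}): φ is true.
  w4 (successors ∅): φ is true.
Detail at w0 (witness):
  At w0: (p & [][]q) & []p is false, so ~((p & [][]q) & []p) is true.
    At w0: p & [][]q is false, []p is false, so (p & [][]q) & []p is false.
      At w0: p is false, [][]q is true, so p & [][]q is false.
      At w0: []p requires p at every successor {w3}.
        p fails at w3, so []p is false at w0.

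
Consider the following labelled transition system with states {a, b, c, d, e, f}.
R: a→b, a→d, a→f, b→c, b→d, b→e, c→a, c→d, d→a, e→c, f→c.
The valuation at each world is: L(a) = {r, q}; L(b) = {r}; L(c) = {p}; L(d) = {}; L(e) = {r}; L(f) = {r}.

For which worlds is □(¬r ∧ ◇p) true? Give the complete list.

none

Let φ = □(¬r ∧ ◇p). Evaluate φ at each world:
  a (successors {b, d, f}): φ is false.
  b (successors {c, d, e}): φ is false.
  c (successors {a, d}): φ is false.
  d (successors {a}): φ is false.
  e (successors {c}): φ is false.
  f (successors {c}): φ is false.
For instance, at f:
  At f: □(¬r ∧ ◇p) requires ¬r ∧ ◇p at every successor {c}.
    ¬r ∧ ◇p fails at c, so □(¬r ∧ ◇p) is false at f.
      At c: ¬r is true, ◇p is false, so ¬r ∧ ◇p is false.
Satisfying worlds: none.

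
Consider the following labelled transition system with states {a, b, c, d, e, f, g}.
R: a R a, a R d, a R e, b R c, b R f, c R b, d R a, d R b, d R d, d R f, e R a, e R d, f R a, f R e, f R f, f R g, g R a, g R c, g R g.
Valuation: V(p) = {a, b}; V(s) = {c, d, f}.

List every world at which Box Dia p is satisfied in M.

a, b, e, f, g

Let φ = Box Dia p. Evaluate φ at each world:
  a (successors {a, d, e}): φ is true.
  b (successors {c, f}): φ is true.
  c (successors {b}): φ is false.
  d (successors {a, b, d, f}): φ is false.
  e (successors {a, d}): φ is true.
  f (successors {a, e, f, g}): φ is true.
  g (successors {a, c, g}): φ is true.
For instance, at e:
  At e: Box Dia p requires Dia p at every successor {a, d}.
      At a: Dia p requires p at some successor in {a, d, e}.
        p holds at a, so Dia p is true at a.
      At d: Dia p requires p at some successor in {a, b, d, f}.
        p holds at a, so Dia p is true at d.
  So Box Dia p is true at e.
Satisfying worlds: {a, b, e, f, g}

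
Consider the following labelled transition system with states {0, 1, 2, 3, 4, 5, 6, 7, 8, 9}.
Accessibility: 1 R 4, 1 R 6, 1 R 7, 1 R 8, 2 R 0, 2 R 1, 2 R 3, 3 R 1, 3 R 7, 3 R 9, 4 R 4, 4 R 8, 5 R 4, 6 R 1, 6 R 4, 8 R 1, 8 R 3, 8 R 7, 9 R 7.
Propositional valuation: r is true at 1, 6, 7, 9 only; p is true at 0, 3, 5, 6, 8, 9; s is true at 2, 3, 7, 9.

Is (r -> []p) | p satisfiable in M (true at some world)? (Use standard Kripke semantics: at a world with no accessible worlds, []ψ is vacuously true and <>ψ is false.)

Let φ = (r -> []p) | p. Evaluate φ at each world:
  0 (successors ∅): φ is true.
  1 (successors {4, 6, 7, 8}): φ is false.
  2 (successors {0, 1, 3}): φ is true.
  3 (successors {1, 7, 9}): φ is true.
  4 (successors {4, 8}): φ is true.
  5 (successors {4}): φ is true.
  6 (successors {1, 4}): φ is true.
  7 (successors ∅): φ is true.
  8 (successors {1, 3, 7}): φ is true.
  9 (successors {7}): φ is true.
Detail at 0 (witness):
  At 0: r -> []p is true, p is true, so (r -> []p) | p is true.
    At 0: r is false, []p is true, so r -> []p is true.
      At 0: no accessible worlds, so []p holds vacuously.

Yes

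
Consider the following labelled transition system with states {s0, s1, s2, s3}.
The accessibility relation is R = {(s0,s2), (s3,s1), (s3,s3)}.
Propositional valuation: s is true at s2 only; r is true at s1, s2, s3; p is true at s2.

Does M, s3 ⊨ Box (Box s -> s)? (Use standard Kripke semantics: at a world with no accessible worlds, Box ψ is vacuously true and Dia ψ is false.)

At s3: Box (Box s -> s) requires Box s -> s at every successor {s1, s3}.
  Box s -> s fails at s1, so Box (Box s -> s) is false at s3.
    At s1: Box s is true, s is false, so Box s -> s is false.
      At s1: no accessible worlds, so Box s holds vacuously.

No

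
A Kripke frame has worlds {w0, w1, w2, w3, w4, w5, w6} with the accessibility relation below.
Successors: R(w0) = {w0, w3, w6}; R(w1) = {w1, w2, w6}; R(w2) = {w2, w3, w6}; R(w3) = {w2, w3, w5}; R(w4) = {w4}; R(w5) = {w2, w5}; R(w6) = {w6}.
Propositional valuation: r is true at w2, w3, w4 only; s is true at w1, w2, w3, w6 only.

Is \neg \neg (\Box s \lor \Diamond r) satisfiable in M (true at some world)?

Yes

Recall that \Box ψ holds at a world iff ψ holds at every accessible world, and \Diamond ψ holds iff ψ holds at some accessible world.
Let φ = \neg \neg (\Box s \lor \Diamond r). Evaluate φ at each world:
  w0 (successors {w0, w3, w6}): φ is true.
  w1 (successors {w1, w2, w6}): φ is true.
  w2 (successors {w2, w3, w6}): φ is true.
  w3 (successors {w2, w3, w5}): φ is true.
  w4 (successors {w4}): φ is true.
  w5 (successors {w2, w5}): φ is true.
  w6 (successors {w6}): φ is true.
Detail at w0 (witness):
  At w0: \neg (\Box s \lor \Diamond r) is false, so \neg \neg (\Box s \lor \Diamond r) is true.
    At w0: \Box s \lor \Diamond r is true, so \neg (\Box s \lor \Diamond r) is false.
      At w0: \Box s is false, \Diamond r is true, so \Box s \lor \Diamond r is true.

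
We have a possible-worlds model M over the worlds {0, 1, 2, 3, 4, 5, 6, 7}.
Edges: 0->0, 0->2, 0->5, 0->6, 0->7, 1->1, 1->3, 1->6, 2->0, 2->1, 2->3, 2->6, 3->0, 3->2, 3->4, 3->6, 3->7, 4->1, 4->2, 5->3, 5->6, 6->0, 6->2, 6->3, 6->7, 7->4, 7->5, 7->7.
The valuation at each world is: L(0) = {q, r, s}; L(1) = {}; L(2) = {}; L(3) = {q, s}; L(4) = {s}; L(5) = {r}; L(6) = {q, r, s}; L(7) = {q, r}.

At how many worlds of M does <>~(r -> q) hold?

Let φ = <>~(r -> q). Evaluate φ at each world:
  0 (successors {0, 2, 5, 6, 7}): φ is true.
  1 (successors {1, 3, 6}): φ is false.
  2 (successors {0, 1, 3, 6}): φ is false.
  3 (successors {0, 2, 4, 6, 7}): φ is false.
  4 (successors {1, 2}): φ is false.
  5 (successors {3, 6}): φ is false.
  6 (successors {0, 2, 3, 7}): φ is false.
  7 (successors {4, 5, 7}): φ is true.
For instance, at 3:
  At 3: <>~(r -> q) requires ~(r -> q) at some successor in {0, 2, 4, 6, 7}.
    At 0: ~(r -> q) is false.
    At 2: ~(r -> q) is false.
    At 4: ~(r -> q) is false.
    At 6: ~(r -> q) is false.
    At 7: ~(r -> q) is false.
  So <>~(r -> q) is false at 3.
Satisfying worlds: {0, 7}

2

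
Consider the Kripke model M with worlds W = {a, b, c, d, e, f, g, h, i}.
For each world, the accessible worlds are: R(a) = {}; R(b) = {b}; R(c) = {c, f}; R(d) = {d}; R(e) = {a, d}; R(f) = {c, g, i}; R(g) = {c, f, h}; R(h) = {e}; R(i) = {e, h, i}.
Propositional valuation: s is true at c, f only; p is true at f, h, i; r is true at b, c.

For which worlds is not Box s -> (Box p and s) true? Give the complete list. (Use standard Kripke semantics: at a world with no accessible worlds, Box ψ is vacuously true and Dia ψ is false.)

Let φ = not Box s -> (Box p and s). Evaluate φ at each world:
  a (successors ∅): φ is true.
  b (successors {b}): φ is false.
  c (successors {c, f}): φ is true.
  d (successors {d}): φ is false.
  e (successors {a, d}): φ is false.
  f (successors {c, g, i}): φ is false.
  g (successors {c, f, h}): φ is false.
  h (successors {e}): φ is false.
  i (successors {e, h, i}): φ is false.
For instance, at b:
  At b: not Box s is true, Box p and s is false, so not Box s -> (Box p and s) is false.
    At b: Box s is false, so not Box s is true.
      At b: Box s requires s at every successor {b}.
        s fails at b, so Box s is false at b.
    At b: Box p is false, s is false, so Box p and s is false.
      At b: Box p requires p at every successor {b}.
        p fails at b, so Box p is false at b.
Satisfying worlds: {a, c}

a, c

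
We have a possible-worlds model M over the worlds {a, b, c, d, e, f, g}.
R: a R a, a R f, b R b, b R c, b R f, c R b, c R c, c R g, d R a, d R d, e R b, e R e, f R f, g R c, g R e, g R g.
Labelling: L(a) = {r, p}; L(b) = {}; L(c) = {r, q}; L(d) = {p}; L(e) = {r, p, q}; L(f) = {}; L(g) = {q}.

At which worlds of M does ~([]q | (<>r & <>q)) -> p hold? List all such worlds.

a, b, c, d, e, g

Recall that []ψ holds at a world iff ψ holds at every accessible world, and <>ψ holds iff ψ holds at some accessible world.
Let φ = ~([]q | (<>r & <>q)) -> p. Evaluate φ at each world:
  a (successors {a, f}): φ is true.
  b (successors {b, c, f}): φ is true.
  c (successors {b, c, g}): φ is true.
  d (successors {a, d}): φ is true.
  e (successors {b, e}): φ is true.
  f (successors {f}): φ is false.
  g (successors {c, e, g}): φ is true.
For instance, at d:
  At d: ~([]q | (<>r & <>q)) is true, p is true, so ~([]q | (<>r & <>q)) -> p is true.
    At d: []q | (<>r & <>q) is false, so ~([]q | (<>r & <>q)) is true.
      At d: []q is false, <>r & <>q is false, so []q | (<>r & <>q) is false.
Satisfying worlds: {a, b, c, d, e, g}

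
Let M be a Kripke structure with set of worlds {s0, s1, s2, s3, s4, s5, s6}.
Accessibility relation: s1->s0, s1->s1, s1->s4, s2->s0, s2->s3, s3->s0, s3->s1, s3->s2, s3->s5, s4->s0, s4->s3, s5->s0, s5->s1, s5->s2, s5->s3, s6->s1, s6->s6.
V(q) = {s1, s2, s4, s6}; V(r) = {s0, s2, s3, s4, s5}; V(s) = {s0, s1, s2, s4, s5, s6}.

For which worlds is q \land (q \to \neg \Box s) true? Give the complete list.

s2, s4

Recall that \Box ψ holds at a world iff ψ holds at every accessible world, and \Diamond ψ holds iff ψ holds at some accessible world.
Let φ = q \land (q \to \neg \Box s). Evaluate φ at each world:
  s0 (successors ∅): φ is false.
  s1 (successors {s0, s1, s4}): φ is false.
  s2 (successors {s0, s3}): φ is true.
  s3 (successors {s0, s1, s2, s5}): φ is false.
  s4 (successors {s0, s3}): φ is true.
  s5 (successors {s0, s1, s2, s3}): φ is false.
  s6 (successors {s1, s6}): φ is false.
For instance, at s1:
  At s1: q is true, q \to \neg \Box s is false, so q \land (q \to \neg \Box s) is false.
    At s1: q is true, \neg \Box s is false, so q \to \neg \Box s is false.
      At s1: \Box s is true, so \neg \Box s is false.
Satisfying worlds: {s2, s4}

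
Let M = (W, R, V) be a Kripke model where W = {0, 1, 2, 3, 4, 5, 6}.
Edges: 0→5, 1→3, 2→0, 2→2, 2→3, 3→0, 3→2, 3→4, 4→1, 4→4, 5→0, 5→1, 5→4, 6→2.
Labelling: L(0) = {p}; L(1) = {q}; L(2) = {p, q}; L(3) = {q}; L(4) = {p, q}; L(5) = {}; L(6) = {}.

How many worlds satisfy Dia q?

6

Recall that Dia ψ holds at a world iff ψ holds at some accessible world.
Let φ = Dia q. Evaluate φ at each world:
  0 (successors {5}): φ is false.
  1 (successors {3}): φ is true.
  2 (successors {0, 2, 3}): φ is true.
  3 (successors {0, 2, 4}): φ is true.
  4 (successors {1, 4}): φ is true.
  5 (successors {0, 1, 4}): φ is true.
  6 (successors {2}): φ is true.
For instance, at 2:
  At 2: Dia q requires q at some successor in {0, 2, 3}.
    q holds at 2, so Dia q is true at 2.
Satisfying worlds: {1, 2, 3, 4, 5, 6}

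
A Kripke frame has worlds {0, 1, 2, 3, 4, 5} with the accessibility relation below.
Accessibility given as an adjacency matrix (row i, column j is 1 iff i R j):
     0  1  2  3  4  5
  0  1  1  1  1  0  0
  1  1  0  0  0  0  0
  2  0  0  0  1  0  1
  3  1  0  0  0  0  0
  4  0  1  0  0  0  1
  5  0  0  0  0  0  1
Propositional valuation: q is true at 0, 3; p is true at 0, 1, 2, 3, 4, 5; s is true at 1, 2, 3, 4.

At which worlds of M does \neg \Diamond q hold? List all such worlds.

4, 5

Let φ = \neg \Diamond q. Evaluate φ at each world:
  0 (successors {0, 1, 2, 3}): φ is false.
  1 (successors {0}): φ is false.
  2 (successors {3, 5}): φ is false.
  3 (successors {0}): φ is false.
  4 (successors {1, 5}): φ is true.
  5 (successors {5}): φ is true.
For instance, at 4:
  At 4: \Diamond q is false, so \neg \Diamond q is true.
    At 4: \Diamond q requires q at some successor in {1, 5}.
      At 1: q is false.
      At 5: q is false.
    So \Diamond q is false at 4.
Satisfying worlds: {4, 5}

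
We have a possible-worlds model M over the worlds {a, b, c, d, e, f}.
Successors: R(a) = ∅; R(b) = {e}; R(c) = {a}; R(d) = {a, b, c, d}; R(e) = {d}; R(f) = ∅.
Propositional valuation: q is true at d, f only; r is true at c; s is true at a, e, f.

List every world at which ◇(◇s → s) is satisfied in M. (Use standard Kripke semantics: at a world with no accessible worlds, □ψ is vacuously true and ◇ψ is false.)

Let φ = ◇(◇s → s). Evaluate φ at each world:
  a (successors ∅): φ is false.
  b (successors {e}): φ is true.
  c (successors {a}): φ is true.
  d (successors {a, b, c, d}): φ is true.
  e (successors {d}): φ is false.
  f (successors ∅): φ is false.
For instance, at e:
  At e: ◇(◇s → s) requires ◇s → s at some successor in {d}.
    At d: ◇s → s is false.
  So ◇(◇s → s) is false at e.
Satisfying worlds: {b, c, d}

b, c, d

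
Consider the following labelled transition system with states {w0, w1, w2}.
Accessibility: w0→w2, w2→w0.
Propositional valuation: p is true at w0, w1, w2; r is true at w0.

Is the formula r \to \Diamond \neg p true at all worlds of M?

No

Recall that \Diamond ψ holds at a world iff ψ holds at some accessible world.
Let φ = r \to \Diamond \neg p. Evaluate φ at each world:
  w0 (successors {w2}): φ is false.
  w1 (successors ∅): φ is true.
  w2 (successors {w0}): φ is true.
Detail at w0 (counterexample):
  At w0: r is true, \Diamond \neg p is false, so r \to \Diamond \neg p is false.
    At w0: \Diamond \neg p requires \neg p at some successor in {w2}.
      At w2: \neg p is false.
    So \Diamond \neg p is false at w0.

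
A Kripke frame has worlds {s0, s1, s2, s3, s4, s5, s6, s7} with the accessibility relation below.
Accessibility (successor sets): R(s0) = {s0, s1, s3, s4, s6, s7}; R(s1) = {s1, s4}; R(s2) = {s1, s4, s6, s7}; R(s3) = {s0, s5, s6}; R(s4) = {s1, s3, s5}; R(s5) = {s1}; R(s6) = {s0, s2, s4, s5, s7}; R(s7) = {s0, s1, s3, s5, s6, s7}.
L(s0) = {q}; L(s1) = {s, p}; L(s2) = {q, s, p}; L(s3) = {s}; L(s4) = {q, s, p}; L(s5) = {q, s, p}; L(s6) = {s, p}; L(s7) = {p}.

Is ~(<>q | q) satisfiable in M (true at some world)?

No

Let φ = ~(<>q | q). Evaluate φ at each world:
  s0 (successors {s0, s1, s3, s4, s6, s7}): φ is false.
  s1 (successors {s1, s4}): φ is false.
  s2 (successors {s1, s4, s6, s7}): φ is false.
  s3 (successors {s0, s5, s6}): φ is false.
  s4 (successors {s1, s3, s5}): φ is false.
  s5 (successors {s1}): φ is false.
  s6 (successors {s0, s2, s4, s5, s7}): φ is false.
  s7 (successors {s0, s1, s3, s5, s6, s7}): φ is false.
For instance, at s2:
  At s2: <>q | q is true, so ~(<>q | q) is false.
    At s2: <>q is true, q is true, so <>q | q is true.
      At s2: <>q requires q at some successor in {s1, s4, s6, s7}.
        q holds at s4, so <>q is true at s2.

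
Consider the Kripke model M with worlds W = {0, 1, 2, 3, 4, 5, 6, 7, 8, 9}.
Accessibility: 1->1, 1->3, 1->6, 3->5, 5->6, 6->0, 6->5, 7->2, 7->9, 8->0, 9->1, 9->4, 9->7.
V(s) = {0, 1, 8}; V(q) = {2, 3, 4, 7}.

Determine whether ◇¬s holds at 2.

At 2: no accessible worlds, so ◇¬s is false.

No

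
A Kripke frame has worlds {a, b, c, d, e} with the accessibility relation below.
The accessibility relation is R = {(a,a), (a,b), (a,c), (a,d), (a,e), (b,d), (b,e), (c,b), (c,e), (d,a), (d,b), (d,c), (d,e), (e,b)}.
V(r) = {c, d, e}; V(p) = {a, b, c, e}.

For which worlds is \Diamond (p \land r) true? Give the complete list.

a, b, c, d

Let φ = \Diamond (p \land r). Evaluate φ at each world:
  a (successors {a, b, c, d, e}): φ is true.
  b (successors {d, e}): φ is true.
  c (successors {b, e}): φ is true.
  d (successors {a, b, c, e}): φ is true.
  e (successors {b}): φ is false.
For instance, at e:
  At e: \Diamond (p \land r) requires p \land r at some successor in {b}.
    At b: p \land r is false.
  So \Diamond (p \land r) is false at e.
Satisfying worlds: {a, b, c, d}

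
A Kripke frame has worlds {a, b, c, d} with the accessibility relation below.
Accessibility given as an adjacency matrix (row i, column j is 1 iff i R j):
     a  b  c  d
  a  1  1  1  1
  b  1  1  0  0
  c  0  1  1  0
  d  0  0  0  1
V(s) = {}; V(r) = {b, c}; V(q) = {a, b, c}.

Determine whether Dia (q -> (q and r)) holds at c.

Yes

Recall that Dia ψ holds at a world iff ψ holds at some accessible world.
At c: Dia (q -> (q and r)) requires q -> (q and r) at some successor in {b, c}.
  q -> (q and r) holds at b, so Dia (q -> (q and r)) is true at c.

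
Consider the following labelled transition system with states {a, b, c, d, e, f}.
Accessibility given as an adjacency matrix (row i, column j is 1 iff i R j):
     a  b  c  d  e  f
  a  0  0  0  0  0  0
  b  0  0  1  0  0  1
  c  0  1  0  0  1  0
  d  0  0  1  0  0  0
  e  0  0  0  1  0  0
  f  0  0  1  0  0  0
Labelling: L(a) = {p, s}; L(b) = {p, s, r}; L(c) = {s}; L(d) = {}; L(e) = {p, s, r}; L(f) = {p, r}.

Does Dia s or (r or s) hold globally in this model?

Let φ = Dia s or (r or s). Evaluate φ at each world:
  a (successors ∅): φ is true.
  b (successors {c, f}): φ is true.
  c (successors {b, e}): φ is true.
  d (successors {c}): φ is true.
  e (successors {d}): φ is true.
  f (successors {c}): φ is true.
For instance, at e:
  At e: Dia s is false, r or s is true, so Dia s or (r or s) is true.
    At e: Dia s requires s at some successor in {d}.
      At d: s is false.
    So Dia s is false at e.

Yes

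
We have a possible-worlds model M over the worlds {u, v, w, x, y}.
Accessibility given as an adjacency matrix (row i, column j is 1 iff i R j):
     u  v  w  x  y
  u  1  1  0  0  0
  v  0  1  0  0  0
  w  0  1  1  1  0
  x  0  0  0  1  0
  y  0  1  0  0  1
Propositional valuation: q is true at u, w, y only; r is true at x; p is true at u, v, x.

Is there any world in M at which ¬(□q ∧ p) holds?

Let φ = ¬(□q ∧ p). Evaluate φ at each world:
  u (successors {u, v}): φ is true.
  v (successors {v}): φ is true.
  w (successors {v, w, x}): φ is true.
  x (successors {x}): φ is true.
  y (successors {v, y}): φ is true.
Detail at u (witness):
  At u: □q ∧ p is false, so ¬(□q ∧ p) is true.
    At u: □q is false, p is true, so □q ∧ p is false.
      At u: □q requires q at every successor {u, v}.
        q fails at v, so □q is false at u.

Yes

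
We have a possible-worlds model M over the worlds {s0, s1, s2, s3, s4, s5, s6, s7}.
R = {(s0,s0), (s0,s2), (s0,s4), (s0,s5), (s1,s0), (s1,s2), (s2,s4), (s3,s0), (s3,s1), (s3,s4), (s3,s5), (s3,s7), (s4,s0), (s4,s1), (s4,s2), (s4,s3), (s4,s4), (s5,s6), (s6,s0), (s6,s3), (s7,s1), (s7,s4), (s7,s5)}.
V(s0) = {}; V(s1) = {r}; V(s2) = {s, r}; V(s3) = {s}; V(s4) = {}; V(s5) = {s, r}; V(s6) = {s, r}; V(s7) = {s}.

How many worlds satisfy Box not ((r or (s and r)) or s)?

Let φ = Box not ((r or (s and r)) or s). Evaluate φ at each world:
  s0 (successors {s0, s2, s4, s5}): φ is false.
  s1 (successors {s0, s2}): φ is false.
  s2 (successors {s4}): φ is true.
  s3 (successors {s0, s1, s4, s5, s7}): φ is false.
  s4 (successors {s0, s1, s2, s3, s4}): φ is false.
  s5 (successors {s6}): φ is false.
  s6 (successors {s0, s3}): φ is false.
  s7 (successors {s1, s4, s5}): φ is false.
For instance, at s7:
  At s7: Box not ((r or (s and r)) or s) requires not ((r or (s and r)) or s) at every successor {s1, s4, s5}.
    not ((r or (s and r)) or s) fails at s1, so Box not ((r or (s and r)) or s) is false at s7.
Satisfying worlds: {s2}

1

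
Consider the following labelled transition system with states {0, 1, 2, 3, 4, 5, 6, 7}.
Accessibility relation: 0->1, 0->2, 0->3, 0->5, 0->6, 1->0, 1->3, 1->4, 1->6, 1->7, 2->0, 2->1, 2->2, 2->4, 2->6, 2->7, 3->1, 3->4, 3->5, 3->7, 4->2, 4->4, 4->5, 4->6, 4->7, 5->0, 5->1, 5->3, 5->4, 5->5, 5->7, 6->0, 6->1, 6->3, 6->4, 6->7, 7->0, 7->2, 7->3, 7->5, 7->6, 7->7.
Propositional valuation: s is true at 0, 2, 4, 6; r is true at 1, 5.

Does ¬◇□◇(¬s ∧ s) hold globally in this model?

Yes

Let φ = ¬◇□◇(¬s ∧ s). Evaluate φ at each world:
  0 (successors {1, 2, 3, 5, 6}): φ is true.
  1 (successors {0, 3, 4, 6, 7}): φ is true.
  2 (successors {0, 1, 2, 4, 6, 7}): φ is true.
  3 (successors {1, 4, 5, 7}): φ is true.
  4 (successors {2, 4, 5, 6, 7}): φ is true.
  5 (successors {0, 1, 3, 4, 5, 7}): φ is true.
  6 (successors {0, 1, 3, 4, 7}): φ is true.
  7 (successors {0, 2, 3, 5, 6, 7}): φ is true.
For instance, at 6:
  At 6: ◇□◇(¬s ∧ s) is false, so ¬◇□◇(¬s ∧ s) is true.
    At 6: ◇□◇(¬s ∧ s) requires □◇(¬s ∧ s) at some successor in {0, 1, 3, 4, 7}.
      At 0: □◇(¬s ∧ s) is false.
      At 1: □◇(¬s ∧ s) is false.
      At 3: □◇(¬s ∧ s) is false.
      At 4: □◇(¬s ∧ s) is false.
      At 7: □◇(¬s ∧ s) is false.
    So ◇□◇(¬s ∧ s) is false at 6.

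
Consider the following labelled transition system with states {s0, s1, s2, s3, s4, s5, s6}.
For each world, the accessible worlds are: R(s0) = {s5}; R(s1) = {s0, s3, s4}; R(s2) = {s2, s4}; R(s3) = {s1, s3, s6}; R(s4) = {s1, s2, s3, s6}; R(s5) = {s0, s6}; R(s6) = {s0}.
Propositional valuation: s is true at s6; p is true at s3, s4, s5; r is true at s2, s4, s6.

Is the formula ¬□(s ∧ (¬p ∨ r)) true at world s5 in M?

Yes

At s5: □(s ∧ (¬p ∨ r)) is false, so ¬□(s ∧ (¬p ∨ r)) is true.
  At s5: □(s ∧ (¬p ∨ r)) requires s ∧ (¬p ∨ r) at every successor {s0, s6}.
    s ∧ (¬p ∨ r) fails at s0, so □(s ∧ (¬p ∨ r)) is false at s5.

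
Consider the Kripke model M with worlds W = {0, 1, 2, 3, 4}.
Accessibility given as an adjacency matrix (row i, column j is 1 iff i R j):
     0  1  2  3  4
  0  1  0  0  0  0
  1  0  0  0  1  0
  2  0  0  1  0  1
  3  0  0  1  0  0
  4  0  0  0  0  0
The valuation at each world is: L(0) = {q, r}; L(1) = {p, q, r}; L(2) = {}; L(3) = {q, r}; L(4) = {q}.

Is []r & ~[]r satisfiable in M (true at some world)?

No

Let φ = []r & ~[]r. Evaluate φ at each world:
  0 (successors {0}): φ is false.
  1 (successors {3}): φ is false.
  2 (successors {2, 4}): φ is false.
  3 (successors {2}): φ is false.
  4 (successors ∅): φ is false.
For instance, at 2:
  At 2: []r is false, ~[]r is true, so []r & ~[]r is false.
    At 2: []r requires r at every successor {2, 4}.
      r fails at 2, so []r is false at 2.
    At 2: []r is false, so ~[]r is true.
      At 2: []r requires r at every successor {2, 4}.
        r fails at 2, so []r is false at 2.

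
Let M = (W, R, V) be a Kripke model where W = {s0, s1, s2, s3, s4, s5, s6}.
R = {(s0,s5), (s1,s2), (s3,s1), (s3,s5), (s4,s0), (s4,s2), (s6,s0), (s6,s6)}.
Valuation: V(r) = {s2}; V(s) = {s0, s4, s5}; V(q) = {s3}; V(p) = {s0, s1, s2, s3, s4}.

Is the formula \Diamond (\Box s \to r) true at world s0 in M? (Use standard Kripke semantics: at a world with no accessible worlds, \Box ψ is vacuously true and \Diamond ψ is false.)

At s0: \Diamond (\Box s \to r) requires \Box s \to r at some successor in {s5}.
  At s5: \Box s \to r is false.
So \Diamond (\Box s \to r) is false at s0.

No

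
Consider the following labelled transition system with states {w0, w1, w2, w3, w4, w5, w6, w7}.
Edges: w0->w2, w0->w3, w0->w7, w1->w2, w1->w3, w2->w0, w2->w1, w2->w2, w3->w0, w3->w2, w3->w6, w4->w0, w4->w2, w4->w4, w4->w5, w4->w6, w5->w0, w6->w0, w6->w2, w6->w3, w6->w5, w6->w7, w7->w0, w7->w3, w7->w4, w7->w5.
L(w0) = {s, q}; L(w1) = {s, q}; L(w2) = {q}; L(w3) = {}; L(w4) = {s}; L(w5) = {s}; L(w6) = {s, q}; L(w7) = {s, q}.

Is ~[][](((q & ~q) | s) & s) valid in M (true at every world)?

Yes

Let φ = ~[][](((q & ~q) | s) & s). Evaluate φ at each world:
  w0 (successors {w2, w3, w7}): φ is true.
  w1 (successors {w2, w3}): φ is true.
  w2 (successors {w0, w1, w2}): φ is true.
  w3 (successors {w0, w2, w6}): φ is true.
  w4 (successors {w0, w2, w4, w5, w6}): φ is true.
  w5 (successors {w0}): φ is true.
  w6 (successors {w0, w2, w3, w5, w7}): φ is true.
  w7 (successors {w0, w3, w4, w5}): φ is true.
For instance, at w1:
  At w1: [][](((q & ~q) | s) & s) is false, so ~[][](((q & ~q) | s) & s) is true.
    At w1: [][](((q & ~q) | s) & s) requires [](((q & ~q) | s) & s) at every successor {w2, w3}.
      [](((q & ~q) | s) & s) fails at w2, so [][](((q & ~q) | s) & s) is false at w1.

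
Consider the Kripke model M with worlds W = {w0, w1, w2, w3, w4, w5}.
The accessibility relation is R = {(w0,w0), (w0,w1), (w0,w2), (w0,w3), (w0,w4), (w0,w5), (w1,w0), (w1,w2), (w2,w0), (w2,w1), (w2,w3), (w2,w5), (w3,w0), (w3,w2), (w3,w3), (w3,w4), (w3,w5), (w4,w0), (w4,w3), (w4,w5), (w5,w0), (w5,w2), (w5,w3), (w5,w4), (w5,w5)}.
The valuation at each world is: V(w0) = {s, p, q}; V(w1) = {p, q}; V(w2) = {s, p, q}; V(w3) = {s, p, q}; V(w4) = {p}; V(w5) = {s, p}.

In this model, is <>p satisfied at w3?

Yes

At w3: <>p requires p at some successor in {w0, w2, w3, w4, w5}.
  p holds at w0, so <>p is true at w3.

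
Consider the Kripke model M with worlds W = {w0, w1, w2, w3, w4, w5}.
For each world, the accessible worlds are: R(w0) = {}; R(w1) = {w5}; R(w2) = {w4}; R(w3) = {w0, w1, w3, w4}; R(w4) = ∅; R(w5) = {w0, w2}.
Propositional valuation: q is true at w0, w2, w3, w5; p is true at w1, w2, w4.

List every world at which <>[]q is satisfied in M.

w1, w2, w3, w5

Recall that []ψ holds at a world iff ψ holds at every accessible world, and <>ψ holds iff ψ holds at some accessible world.
Let φ = <>[]q. Evaluate φ at each world:
  w0 (successors ∅): φ is false.
  w1 (successors {w5}): φ is true.
  w2 (successors {w4}): φ is true.
  w3 (successors {w0, w1, w3, w4}): φ is true.
  w4 (successors ∅): φ is false.
  w5 (successors {w0, w2}): φ is true.
For instance, at w3:
  At w3: <>[]q requires []q at some successor in {w0, w1, w3, w4}.
    []q holds at w0, so <>[]q is true at w3.
      At w0: no accessible worlds, so []q holds vacuously.
Satisfying worlds: {w1, w2, w3, w5}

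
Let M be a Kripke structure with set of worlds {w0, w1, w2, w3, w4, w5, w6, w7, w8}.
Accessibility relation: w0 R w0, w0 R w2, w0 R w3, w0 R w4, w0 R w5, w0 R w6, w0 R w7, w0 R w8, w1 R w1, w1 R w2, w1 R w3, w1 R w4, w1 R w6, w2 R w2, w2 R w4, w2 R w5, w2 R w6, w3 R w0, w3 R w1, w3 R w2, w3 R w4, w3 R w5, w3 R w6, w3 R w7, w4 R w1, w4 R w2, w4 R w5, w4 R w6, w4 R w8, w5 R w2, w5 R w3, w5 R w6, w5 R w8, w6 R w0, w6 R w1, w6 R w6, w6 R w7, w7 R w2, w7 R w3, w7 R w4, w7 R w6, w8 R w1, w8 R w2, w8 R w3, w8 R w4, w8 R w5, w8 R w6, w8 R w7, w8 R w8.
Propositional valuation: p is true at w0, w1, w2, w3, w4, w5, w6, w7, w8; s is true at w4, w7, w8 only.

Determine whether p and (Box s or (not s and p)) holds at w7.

At w7: p is true, Box s or (not s and p) is false, so p and (Box s or (not s and p)) is false.
  At w7: Box s is false, not s and p is false, so Box s or (not s and p) is false.
    At w7: Box s requires s at every successor {w2, w3, w4, w6}.
      s fails at w2, so Box s is false at w7.

No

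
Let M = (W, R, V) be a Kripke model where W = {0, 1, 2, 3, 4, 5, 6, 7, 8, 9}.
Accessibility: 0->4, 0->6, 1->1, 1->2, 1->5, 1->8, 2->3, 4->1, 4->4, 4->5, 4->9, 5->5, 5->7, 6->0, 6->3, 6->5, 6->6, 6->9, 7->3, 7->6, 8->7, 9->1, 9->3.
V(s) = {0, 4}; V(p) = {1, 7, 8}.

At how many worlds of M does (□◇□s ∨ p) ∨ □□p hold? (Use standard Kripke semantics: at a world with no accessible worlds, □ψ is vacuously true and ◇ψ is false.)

5

Recall that □ψ holds at a world iff ψ holds at every accessible world, and ◇ψ holds iff ψ holds at some accessible world.
Let φ = (□◇□s ∨ p) ∨ □□p. Evaluate φ at each world:
  0 (successors {4, 6}): φ is false.
  1 (successors {1, 2, 5, 8}): φ is true.
  2 (successors {3}): φ is true.
  3 (successors ∅): φ is true.
  4 (successors {1, 4, 5, 9}): φ is false.
  5 (successors {5, 7}): φ is false.
  6 (successors {0, 3, 5, 6, 9}): φ is false.
  7 (successors {3, 6}): φ is true.
  8 (successors {7}): φ is true.
  9 (successors {1, 3}): φ is false.
For instance, at 2:
  At 2: □◇□s ∨ p is false, □□p is true, so (□◇□s ∨ p) ∨ □□p is true.
    At 2: □◇□s is false, p is false, so □◇□s ∨ p is false.
      At 2: □◇□s requires ◇□s at every successor {3}.
        ◇□s fails at 3, so □◇□s is false at 2.
    At 2: □□p requires □p at every successor {3}.
      At 3: □p is true.
    So □□p is true at 2.
Satisfying worlds: {1, 2, 3, 7, 8}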